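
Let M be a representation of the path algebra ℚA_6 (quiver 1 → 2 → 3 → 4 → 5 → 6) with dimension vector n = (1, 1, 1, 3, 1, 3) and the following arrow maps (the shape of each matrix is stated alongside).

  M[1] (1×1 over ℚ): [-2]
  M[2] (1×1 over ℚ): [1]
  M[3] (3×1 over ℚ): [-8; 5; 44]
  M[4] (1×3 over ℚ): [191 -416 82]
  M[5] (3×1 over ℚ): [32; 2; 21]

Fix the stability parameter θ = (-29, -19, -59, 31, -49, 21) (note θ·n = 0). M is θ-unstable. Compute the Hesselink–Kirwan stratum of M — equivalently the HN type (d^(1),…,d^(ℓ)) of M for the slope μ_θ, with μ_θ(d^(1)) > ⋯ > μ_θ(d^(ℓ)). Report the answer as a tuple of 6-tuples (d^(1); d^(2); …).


Via rank(M_{q-1}∘⋯∘M_p): M ≅ I[1,4], I[4,4], I[4,6], I[6,6]^2.
μ_θ-semistable layers: μ^(1)=31; μ^(2)=21; μ^(3)=-9; μ^(4)=-107/3

((0, 0, 0, 2, 0, 0); (0, 0, 0, 0, 0, 3); (0, 0, 0, 1, 1, 0); (1, 1, 1, 0, 0, 0))


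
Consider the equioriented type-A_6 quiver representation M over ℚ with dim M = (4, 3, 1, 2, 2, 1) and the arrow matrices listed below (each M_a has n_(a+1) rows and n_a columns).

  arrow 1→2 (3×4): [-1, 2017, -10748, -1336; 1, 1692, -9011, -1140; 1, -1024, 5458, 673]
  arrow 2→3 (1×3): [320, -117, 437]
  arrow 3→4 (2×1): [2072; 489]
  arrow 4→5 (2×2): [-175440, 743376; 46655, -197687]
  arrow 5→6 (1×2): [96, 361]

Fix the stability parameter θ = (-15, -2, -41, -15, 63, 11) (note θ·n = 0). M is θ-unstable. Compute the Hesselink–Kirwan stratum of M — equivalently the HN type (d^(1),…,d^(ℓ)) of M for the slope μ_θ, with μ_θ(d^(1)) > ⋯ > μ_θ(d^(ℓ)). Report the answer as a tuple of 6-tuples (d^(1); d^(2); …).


Interval decomposition of M: I[1,1], I[1,2]^2, I[1,6], I[4,4], I[5,5].
HN type (ℓ=5): μ^(1)=63; μ^(2)=37; μ^(3)=-2; μ^(4)=-15; μ^(5)=-58/3

((0, 0, 0, 0, 1, 0); (0, 0, 0, 0, 1, 1); (0, 2, 0, 0, 0, 0); (3, 0, 0, 2, 0, 0); (1, 1, 1, 0, 0, 0))


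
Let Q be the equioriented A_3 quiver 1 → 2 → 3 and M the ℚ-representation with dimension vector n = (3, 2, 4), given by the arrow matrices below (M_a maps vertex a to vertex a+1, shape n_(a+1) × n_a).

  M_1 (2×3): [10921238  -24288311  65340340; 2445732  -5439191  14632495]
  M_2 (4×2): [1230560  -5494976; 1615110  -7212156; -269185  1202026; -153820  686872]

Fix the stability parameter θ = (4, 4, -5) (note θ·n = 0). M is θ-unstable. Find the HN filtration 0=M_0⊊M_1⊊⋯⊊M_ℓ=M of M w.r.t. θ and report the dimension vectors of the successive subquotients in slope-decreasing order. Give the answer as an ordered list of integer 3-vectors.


Barcode: M ≅ I[1,1], I[1,2], I[1,3], I[3,3]^3. HN layers by μ_θ (3 steps, strictly decreasing):
  μ^(1)=4; μ^(2)=1; μ^(3)=-5

((2, 1, 0); (1, 1, 1); (0, 0, 3))


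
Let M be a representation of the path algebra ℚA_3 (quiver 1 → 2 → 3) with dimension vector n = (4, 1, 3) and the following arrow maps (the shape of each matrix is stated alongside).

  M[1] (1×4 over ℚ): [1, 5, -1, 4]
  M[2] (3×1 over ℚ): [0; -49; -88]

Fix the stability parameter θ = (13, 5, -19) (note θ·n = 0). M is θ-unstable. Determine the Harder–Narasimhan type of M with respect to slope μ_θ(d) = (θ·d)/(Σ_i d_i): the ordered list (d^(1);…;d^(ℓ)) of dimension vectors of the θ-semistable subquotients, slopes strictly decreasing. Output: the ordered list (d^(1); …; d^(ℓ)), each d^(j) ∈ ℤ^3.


Interval decomposition of M: I[1,1]^3, I[1,3], I[3,3]^2.
HN type (ℓ=3): μ^(1)=13; μ^(2)=-1/3; μ^(3)=-19

((3, 0, 0); (1, 1, 1); (0, 0, 2))


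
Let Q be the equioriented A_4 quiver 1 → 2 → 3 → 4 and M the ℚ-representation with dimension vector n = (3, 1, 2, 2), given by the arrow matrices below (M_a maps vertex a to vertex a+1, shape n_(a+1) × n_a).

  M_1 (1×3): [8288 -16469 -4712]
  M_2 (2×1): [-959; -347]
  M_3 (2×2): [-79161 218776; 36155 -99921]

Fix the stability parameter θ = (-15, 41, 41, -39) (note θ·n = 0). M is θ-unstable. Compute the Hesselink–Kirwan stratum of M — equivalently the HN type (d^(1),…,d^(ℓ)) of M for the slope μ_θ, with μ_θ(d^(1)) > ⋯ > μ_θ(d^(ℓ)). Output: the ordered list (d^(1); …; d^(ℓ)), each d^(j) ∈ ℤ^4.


Via rank(M_{q-1}∘⋯∘M_p): M ≅ I[1,1]^2, I[1,4], I[3,4].
μ_θ-semistable layers: μ^(1)=43/3; μ^(2)=1; μ^(3)=-15

((0, 1, 1, 1); (0, 0, 1, 1); (3, 0, 0, 0))


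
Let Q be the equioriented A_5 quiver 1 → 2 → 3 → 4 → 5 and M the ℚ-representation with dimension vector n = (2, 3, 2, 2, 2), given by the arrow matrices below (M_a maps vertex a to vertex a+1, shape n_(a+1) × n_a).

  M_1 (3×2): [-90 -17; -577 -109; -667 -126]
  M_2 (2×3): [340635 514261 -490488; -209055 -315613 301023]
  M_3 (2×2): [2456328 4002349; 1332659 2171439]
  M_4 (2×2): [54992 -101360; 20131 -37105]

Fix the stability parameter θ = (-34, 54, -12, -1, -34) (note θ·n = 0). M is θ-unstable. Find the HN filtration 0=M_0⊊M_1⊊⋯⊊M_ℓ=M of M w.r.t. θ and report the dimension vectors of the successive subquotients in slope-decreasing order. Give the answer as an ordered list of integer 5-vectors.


Interval decomposition of M: I[1,4], I[1,5], I[2,2], I[5,5].
HN type (ℓ=4): μ^(1)=54; μ^(2)=41/3; μ^(3)=7/4; μ^(4)=-34

((0, 1, 0, 0, 0); (0, 1, 1, 1, 0); (0, 1, 1, 1, 1); (2, 0, 0, 0, 1))


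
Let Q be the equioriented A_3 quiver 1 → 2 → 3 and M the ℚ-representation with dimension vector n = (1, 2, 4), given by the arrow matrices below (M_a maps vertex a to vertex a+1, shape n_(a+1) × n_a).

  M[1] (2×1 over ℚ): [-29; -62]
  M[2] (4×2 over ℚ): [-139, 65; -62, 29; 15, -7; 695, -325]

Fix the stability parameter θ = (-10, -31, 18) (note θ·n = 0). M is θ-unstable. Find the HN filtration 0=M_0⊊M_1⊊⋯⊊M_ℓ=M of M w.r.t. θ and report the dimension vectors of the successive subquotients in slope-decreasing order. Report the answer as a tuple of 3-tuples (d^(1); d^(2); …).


Interval decomposition of M: I[1,3], I[2,3], I[3,3]^2.
HN type (ℓ=3): μ^(1)=18; μ^(2)=-41/2; μ^(3)=-31

((0, 0, 4); (1, 1, 0); (0, 1, 0))


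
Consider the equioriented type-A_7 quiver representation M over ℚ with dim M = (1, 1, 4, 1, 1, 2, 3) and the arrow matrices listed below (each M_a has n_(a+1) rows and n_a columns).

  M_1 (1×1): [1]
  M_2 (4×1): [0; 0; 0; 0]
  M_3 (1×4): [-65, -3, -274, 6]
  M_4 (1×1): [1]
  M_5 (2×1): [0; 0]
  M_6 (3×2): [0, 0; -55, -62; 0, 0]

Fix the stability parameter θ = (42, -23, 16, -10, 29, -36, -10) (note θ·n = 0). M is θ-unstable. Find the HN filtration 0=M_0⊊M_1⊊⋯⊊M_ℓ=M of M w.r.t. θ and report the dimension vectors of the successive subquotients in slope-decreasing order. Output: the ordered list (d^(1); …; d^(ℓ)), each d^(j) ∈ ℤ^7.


Interval decomposition of M: I[1,2], I[3,3]^3, I[3,5], I[6,6], I[6,7], I[7,7]^2.
HN type (ℓ=6): μ^(1)=29; μ^(2)=16; μ^(3)=19/2; μ^(4)=3; μ^(5)=-10; μ^(6)=-36

((0, 0, 0, 0, 1, 0, 0); (0, 0, 3, 0, 0, 0, 0); (1, 1, 0, 0, 0, 0, 0); (0, 0, 1, 1, 0, 0, 0); (0, 0, 0, 0, 0, 0, 3); (0, 0, 0, 0, 0, 2, 0))


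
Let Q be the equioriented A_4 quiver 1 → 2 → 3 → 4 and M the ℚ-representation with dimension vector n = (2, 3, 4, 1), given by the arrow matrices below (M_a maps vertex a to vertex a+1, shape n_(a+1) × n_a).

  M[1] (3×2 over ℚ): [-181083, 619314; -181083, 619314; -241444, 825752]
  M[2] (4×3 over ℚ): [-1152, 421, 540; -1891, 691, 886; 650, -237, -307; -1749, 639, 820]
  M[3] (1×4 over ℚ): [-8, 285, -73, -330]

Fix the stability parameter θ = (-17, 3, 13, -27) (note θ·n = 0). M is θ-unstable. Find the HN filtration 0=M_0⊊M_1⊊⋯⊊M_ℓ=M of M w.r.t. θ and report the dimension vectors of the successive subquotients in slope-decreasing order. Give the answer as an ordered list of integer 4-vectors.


Barcode: M ≅ I[1,1], I[1,4], I[2,3]^2, I[3,3]. HN layers by μ_θ (4 steps, strictly decreasing):
  μ^(1)=13; μ^(2)=3; μ^(3)=-11/3; μ^(4)=-17

((0, 0, 3, 0); (0, 2, 0, 0); (0, 1, 1, 1); (2, 0, 0, 0))


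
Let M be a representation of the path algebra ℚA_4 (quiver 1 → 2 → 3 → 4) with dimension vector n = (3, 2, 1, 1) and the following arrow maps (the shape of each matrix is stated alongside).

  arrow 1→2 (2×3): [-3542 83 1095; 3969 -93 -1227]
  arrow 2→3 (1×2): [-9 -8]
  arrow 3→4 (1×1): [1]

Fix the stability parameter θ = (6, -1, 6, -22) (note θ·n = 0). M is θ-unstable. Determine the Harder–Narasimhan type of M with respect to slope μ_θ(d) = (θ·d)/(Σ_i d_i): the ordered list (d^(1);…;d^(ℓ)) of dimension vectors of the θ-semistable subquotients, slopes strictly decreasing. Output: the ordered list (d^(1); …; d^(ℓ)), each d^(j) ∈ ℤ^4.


Barcode: M ≅ I[1,1], I[1,2], I[1,4]. HN layers by μ_θ (3 steps, strictly decreasing):
  μ^(1)=6; μ^(2)=5/2; μ^(3)=-11/4

((1, 0, 0, 0); (1, 1, 0, 0); (1, 1, 1, 1))


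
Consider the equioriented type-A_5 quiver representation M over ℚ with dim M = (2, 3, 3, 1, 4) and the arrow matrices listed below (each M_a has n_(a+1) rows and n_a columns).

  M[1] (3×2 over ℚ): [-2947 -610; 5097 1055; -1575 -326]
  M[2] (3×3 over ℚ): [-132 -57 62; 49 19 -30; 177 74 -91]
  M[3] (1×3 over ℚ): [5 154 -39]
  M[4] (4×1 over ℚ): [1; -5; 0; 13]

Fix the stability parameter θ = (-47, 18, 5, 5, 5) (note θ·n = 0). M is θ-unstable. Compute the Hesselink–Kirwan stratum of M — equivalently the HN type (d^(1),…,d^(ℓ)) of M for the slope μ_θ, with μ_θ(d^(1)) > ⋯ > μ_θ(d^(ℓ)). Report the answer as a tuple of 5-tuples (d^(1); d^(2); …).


Via rank(M_{q-1}∘⋯∘M_p): M ≅ I[1,3], I[1,5], I[2,3], I[5,5]^3.
μ_θ-semistable layers: μ^(1)=23/2; μ^(2)=33/4; μ^(3)=5; μ^(4)=-47

((0, 2, 2, 0, 0); (0, 1, 1, 1, 1); (0, 0, 0, 0, 3); (2, 0, 0, 0, 0))


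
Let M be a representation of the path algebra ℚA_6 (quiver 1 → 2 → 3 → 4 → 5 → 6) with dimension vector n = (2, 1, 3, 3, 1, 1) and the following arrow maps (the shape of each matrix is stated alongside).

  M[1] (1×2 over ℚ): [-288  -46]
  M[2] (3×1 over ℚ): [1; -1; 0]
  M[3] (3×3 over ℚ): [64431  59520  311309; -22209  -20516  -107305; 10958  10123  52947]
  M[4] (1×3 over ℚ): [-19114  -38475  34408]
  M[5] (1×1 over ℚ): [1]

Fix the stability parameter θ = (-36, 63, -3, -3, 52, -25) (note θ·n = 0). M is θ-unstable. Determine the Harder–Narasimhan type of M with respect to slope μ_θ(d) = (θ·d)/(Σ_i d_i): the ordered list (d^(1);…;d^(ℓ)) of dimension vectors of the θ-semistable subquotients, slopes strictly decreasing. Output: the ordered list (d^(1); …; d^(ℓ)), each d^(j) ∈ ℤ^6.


Via rank(M_{q-1}∘⋯∘M_p): M ≅ I[1,1], I[1,6], I[3,4]^2.
μ_θ-semistable layers: μ^(1)=84/5; μ^(2)=-3; μ^(3)=-36

((0, 1, 1, 1, 1, 1); (0, 0, 2, 2, 0, 0); (2, 0, 0, 0, 0, 0))


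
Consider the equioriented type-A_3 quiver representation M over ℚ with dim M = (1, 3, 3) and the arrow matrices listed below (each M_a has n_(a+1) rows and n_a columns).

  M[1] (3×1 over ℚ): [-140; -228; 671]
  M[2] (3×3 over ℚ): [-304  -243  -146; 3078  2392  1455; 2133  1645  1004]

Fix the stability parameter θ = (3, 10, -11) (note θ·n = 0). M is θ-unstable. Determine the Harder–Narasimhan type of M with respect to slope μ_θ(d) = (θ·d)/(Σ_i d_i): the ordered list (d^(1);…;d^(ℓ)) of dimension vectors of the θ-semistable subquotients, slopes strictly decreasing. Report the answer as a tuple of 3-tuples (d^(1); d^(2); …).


Via rank(M_{q-1}∘⋯∘M_p): M ≅ I[1,3], I[2,3]^2.
μ_θ-semistable layers: μ^(1)=2/3; μ^(2)=-1/2

((1, 1, 1); (0, 2, 2))


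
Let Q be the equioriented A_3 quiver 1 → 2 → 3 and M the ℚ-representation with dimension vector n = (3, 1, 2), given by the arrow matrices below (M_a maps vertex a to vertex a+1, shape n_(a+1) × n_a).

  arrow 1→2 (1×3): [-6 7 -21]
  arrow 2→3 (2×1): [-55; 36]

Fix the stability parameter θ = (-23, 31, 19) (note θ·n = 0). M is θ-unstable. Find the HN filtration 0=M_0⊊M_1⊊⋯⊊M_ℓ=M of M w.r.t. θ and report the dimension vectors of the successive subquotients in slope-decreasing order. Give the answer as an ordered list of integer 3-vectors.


Barcode: M ≅ I[1,1]^2, I[1,3], I[3,3]. HN layers by μ_θ (3 steps, strictly decreasing):
  μ^(1)=25; μ^(2)=19; μ^(3)=-23

((0, 1, 1); (0, 0, 1); (3, 0, 0))


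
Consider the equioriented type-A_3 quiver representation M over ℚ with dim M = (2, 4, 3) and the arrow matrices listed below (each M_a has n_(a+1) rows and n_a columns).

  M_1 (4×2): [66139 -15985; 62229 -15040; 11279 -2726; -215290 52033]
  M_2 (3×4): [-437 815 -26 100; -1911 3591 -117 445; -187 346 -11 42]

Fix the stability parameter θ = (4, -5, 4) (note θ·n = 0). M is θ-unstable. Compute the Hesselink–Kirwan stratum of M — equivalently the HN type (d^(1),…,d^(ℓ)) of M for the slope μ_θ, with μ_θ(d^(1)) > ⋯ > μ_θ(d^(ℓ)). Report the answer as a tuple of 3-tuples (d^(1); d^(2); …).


Via rank(M_{q-1}∘⋯∘M_p): M ≅ I[1,3]^2, I[2,2], I[2,3].
μ_θ-semistable layers: μ^(1)=4; μ^(2)=-1/2; μ^(3)=-5

((0, 0, 3); (2, 2, 0); (0, 2, 0))


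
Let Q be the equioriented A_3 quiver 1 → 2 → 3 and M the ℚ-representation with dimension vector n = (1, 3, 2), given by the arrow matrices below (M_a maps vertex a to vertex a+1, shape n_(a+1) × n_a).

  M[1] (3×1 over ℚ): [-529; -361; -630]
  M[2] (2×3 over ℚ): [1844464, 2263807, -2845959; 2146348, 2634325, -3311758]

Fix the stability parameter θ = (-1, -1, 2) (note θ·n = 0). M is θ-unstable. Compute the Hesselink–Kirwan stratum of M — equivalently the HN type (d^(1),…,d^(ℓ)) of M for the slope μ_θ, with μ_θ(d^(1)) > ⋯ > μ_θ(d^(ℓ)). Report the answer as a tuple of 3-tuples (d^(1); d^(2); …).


Interval decomposition of M: I[1,3], I[2,2], I[2,3].
HN type (ℓ=2): μ^(1)=2; μ^(2)=-1

((0, 0, 2); (1, 3, 0))


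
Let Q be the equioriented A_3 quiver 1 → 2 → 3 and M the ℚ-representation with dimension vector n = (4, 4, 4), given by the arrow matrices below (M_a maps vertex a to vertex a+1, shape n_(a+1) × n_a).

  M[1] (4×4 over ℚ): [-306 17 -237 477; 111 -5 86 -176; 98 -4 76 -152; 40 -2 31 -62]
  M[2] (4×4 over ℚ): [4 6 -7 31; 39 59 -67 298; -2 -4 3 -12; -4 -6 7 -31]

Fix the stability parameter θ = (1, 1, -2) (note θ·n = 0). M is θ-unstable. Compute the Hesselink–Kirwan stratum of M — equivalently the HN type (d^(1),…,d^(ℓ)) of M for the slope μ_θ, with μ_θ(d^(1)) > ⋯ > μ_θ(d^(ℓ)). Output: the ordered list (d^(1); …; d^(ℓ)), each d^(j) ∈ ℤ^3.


Barcode: M ≅ I[1,2], I[1,3]^3, I[3,3]. HN layers by μ_θ (3 steps, strictly decreasing):
  μ^(1)=1; μ^(2)=0; μ^(3)=-2

((1, 1, 0); (3, 3, 3); (0, 0, 1))


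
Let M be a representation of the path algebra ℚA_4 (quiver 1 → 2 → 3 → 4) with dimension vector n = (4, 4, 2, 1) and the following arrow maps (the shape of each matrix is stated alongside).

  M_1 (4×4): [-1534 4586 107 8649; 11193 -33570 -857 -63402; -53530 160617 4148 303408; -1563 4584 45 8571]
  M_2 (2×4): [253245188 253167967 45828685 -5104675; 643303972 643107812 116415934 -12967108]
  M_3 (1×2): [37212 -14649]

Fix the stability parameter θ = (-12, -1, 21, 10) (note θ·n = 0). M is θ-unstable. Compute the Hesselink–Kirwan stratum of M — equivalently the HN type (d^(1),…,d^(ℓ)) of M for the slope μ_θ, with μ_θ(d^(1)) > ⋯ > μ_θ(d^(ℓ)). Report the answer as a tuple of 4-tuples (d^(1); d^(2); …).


Interval decomposition of M: I[1,2]^2, I[1,3], I[1,4].
HN type (ℓ=4): μ^(1)=21; μ^(2)=31/2; μ^(3)=-1; μ^(4)=-12

((0, 0, 1, 0); (0, 0, 1, 1); (0, 4, 0, 0); (4, 0, 0, 0))


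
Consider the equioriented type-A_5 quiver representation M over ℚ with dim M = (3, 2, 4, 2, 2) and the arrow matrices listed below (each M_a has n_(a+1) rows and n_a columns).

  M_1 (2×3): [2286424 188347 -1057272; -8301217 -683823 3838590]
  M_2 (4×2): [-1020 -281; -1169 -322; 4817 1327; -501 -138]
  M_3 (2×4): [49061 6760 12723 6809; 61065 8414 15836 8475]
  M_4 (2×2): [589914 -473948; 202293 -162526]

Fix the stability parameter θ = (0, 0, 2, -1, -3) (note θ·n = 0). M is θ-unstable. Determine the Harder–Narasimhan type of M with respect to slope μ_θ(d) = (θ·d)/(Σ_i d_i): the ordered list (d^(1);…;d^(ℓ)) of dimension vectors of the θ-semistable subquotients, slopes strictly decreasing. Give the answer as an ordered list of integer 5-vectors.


Interval decomposition of M: I[1,1], I[1,3], I[1,4], I[3,3], I[3,5], I[5,5].
HN type (ℓ=5): μ^(1)=2; μ^(2)=1/2; μ^(3)=0; μ^(4)=-2/3; μ^(5)=-3

((0, 0, 2, 0, 0); (0, 0, 1, 1, 0); (3, 2, 0, 0, 0); (0, 0, 1, 1, 1); (0, 0, 0, 0, 1))


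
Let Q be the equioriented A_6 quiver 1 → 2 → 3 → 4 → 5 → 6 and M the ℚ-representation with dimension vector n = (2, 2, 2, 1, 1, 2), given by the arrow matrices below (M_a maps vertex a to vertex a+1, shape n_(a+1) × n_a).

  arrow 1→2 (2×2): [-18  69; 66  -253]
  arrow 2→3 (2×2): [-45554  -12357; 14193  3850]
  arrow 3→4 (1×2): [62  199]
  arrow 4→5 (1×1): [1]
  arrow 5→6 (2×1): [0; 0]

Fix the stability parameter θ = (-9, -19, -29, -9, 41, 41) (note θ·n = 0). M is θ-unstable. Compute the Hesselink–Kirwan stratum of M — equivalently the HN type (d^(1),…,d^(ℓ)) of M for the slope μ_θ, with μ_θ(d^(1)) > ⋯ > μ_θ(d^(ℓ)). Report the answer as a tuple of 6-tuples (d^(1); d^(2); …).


Interval decomposition of M: I[1,1], I[1,5], I[2,3], I[6,6]^2.
HN type (ℓ=4): μ^(1)=41; μ^(2)=-9; μ^(3)=-19; μ^(4)=-24

((0, 0, 0, 0, 1, 2); (1, 0, 0, 1, 0, 0); (1, 1, 1, 0, 0, 0); (0, 1, 1, 0, 0, 0))


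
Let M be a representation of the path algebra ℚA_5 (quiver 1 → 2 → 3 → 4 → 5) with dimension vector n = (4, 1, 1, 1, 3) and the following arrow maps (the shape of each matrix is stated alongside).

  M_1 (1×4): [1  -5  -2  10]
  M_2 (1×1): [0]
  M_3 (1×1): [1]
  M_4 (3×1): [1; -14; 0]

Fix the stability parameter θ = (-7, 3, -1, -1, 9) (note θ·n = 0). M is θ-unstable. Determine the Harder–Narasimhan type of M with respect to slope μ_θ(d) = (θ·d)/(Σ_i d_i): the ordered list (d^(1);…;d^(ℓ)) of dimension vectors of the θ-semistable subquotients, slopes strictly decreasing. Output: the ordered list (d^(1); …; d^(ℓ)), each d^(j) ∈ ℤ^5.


Barcode: M ≅ I[1,1]^3, I[1,2], I[3,5], I[5,5]^2. HN layers by μ_θ (4 steps, strictly decreasing):
  μ^(1)=9; μ^(2)=3; μ^(3)=-1; μ^(4)=-7

((0, 0, 0, 0, 3); (0, 1, 0, 0, 0); (0, 0, 1, 1, 0); (4, 0, 0, 0, 0))


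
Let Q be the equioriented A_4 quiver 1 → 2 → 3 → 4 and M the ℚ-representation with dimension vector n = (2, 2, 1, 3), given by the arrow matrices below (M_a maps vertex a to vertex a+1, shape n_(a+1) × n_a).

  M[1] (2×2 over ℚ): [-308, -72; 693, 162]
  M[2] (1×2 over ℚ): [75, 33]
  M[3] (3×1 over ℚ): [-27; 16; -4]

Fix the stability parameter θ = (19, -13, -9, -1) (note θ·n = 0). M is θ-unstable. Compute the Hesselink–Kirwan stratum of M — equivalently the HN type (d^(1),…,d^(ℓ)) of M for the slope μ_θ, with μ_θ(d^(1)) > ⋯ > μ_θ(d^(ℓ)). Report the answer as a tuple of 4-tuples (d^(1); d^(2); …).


Interval decomposition of M: I[1,1], I[1,4], I[2,2], I[4,4]^2.
HN type (ℓ=3): μ^(1)=19; μ^(2)=-1; μ^(3)=-13

((1, 0, 0, 0); (1, 1, 1, 3); (0, 1, 0, 0))


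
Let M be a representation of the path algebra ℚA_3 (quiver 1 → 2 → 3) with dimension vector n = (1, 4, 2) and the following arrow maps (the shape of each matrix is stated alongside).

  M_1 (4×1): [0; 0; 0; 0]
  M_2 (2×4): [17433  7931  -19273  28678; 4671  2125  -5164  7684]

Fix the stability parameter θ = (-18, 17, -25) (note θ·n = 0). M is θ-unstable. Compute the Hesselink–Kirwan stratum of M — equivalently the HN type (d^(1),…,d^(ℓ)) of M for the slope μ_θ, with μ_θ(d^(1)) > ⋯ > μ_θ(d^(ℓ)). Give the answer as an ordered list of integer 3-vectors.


Barcode: M ≅ I[1,1], I[2,2]^2, I[2,3]^2. HN layers by μ_θ (3 steps, strictly decreasing):
  μ^(1)=17; μ^(2)=-4; μ^(3)=-18

((0, 2, 0); (0, 2, 2); (1, 0, 0))


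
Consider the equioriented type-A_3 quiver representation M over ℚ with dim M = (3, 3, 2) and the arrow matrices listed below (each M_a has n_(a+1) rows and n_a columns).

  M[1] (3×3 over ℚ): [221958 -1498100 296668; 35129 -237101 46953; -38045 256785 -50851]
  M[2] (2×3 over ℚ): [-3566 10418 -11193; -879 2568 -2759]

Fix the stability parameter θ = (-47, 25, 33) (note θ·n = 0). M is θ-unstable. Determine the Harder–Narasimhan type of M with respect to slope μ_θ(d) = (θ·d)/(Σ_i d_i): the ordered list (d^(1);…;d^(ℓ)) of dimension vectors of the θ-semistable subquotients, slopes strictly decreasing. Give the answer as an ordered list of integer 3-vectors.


Via rank(M_{q-1}∘⋯∘M_p): M ≅ I[1,2], I[1,3]^2.
μ_θ-semistable layers: μ^(1)=33; μ^(2)=25; μ^(3)=-47

((0, 0, 2); (0, 3, 0); (3, 0, 0))


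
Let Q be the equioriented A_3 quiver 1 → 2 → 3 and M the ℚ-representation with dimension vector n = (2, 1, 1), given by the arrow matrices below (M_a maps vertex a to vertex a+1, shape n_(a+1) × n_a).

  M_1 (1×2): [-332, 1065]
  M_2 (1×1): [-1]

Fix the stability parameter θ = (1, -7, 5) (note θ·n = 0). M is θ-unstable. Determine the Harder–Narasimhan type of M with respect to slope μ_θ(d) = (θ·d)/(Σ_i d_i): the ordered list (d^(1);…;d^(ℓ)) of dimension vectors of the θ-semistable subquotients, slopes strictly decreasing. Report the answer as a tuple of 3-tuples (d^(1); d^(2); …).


Via rank(M_{q-1}∘⋯∘M_p): M ≅ I[1,1], I[1,3].
μ_θ-semistable layers: μ^(1)=5; μ^(2)=1; μ^(3)=-3

((0, 0, 1); (1, 0, 0); (1, 1, 0))


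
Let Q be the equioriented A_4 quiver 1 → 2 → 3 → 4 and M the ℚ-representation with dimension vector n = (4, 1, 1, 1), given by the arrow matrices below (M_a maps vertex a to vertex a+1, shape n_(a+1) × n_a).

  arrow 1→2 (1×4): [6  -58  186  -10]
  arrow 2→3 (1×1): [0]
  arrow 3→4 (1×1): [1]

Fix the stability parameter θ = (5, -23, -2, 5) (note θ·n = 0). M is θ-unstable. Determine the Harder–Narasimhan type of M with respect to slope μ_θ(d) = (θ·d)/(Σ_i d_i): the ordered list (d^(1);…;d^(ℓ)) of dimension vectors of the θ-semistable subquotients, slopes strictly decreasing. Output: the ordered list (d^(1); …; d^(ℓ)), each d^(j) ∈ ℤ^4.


Via rank(M_{q-1}∘⋯∘M_p): M ≅ I[1,1]^3, I[1,2], I[3,4].
μ_θ-semistable layers: μ^(1)=5; μ^(2)=-2; μ^(3)=-9

((3, 0, 0, 1); (0, 0, 1, 0); (1, 1, 0, 0))


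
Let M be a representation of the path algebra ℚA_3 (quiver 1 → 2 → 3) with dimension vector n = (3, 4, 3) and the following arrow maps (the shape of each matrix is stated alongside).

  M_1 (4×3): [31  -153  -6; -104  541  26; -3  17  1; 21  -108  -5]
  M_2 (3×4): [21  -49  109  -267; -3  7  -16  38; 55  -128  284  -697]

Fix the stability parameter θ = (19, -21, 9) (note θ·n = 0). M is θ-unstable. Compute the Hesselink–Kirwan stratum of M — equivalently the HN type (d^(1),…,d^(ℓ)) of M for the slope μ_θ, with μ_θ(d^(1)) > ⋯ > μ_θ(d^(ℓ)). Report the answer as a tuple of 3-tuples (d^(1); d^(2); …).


Barcode: M ≅ I[1,3]^3, I[2,2]. HN layers by μ_θ (3 steps, strictly decreasing):
  μ^(1)=9; μ^(2)=-1; μ^(3)=-21

((0, 0, 3); (3, 3, 0); (0, 1, 0))


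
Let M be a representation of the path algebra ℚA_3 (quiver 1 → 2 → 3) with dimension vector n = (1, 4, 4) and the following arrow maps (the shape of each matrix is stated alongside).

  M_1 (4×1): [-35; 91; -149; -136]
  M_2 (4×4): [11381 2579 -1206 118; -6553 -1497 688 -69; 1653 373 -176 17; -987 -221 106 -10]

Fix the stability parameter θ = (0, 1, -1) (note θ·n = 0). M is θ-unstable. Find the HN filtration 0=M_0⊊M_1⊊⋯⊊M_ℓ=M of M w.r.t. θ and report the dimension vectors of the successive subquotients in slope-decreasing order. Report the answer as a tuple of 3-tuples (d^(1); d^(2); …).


Via rank(M_{q-1}∘⋯∘M_p): M ≅ I[1,2], I[2,2], I[2,3]^2, I[3,3]^2.
μ_θ-semistable layers: μ^(1)=1; μ^(2)=0; μ^(3)=-1

((0, 2, 0); (1, 2, 2); (0, 0, 2))


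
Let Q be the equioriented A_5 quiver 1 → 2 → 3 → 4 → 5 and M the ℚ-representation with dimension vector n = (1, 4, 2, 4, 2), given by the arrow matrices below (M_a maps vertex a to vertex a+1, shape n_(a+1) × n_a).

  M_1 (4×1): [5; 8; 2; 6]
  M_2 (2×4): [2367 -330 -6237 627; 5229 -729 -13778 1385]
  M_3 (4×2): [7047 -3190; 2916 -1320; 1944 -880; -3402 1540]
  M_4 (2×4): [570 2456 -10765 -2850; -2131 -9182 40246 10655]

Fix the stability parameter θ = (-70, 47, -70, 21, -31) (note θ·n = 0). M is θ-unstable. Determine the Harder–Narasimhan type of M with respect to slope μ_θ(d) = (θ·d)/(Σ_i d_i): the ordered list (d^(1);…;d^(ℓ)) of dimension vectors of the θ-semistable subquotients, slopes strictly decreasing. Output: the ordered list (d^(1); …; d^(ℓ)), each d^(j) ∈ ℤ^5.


Interval decomposition of M: I[1,5], I[2,2]^2, I[2,3], I[4,4]^2, I[4,5].
HN type (ℓ=5): μ^(1)=47; μ^(2)=21; μ^(3)=-5; μ^(4)=-23/2; μ^(5)=-70

((0, 2, 0, 0, 0); (0, 0, 0, 2, 0); (0, 0, 0, 2, 2); (0, 2, 2, 0, 0); (1, 0, 0, 0, 0))


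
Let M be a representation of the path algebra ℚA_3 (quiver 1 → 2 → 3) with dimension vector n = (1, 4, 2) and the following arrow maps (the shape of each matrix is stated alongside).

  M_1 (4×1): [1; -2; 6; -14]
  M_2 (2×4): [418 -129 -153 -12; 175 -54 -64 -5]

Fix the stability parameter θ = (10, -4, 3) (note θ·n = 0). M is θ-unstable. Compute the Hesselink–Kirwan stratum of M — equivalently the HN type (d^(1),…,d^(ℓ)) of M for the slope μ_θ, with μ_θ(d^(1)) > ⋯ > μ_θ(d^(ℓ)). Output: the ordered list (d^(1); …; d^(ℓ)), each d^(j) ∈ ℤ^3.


Interval decomposition of M: I[1,3], I[2,2]^2, I[2,3].
HN type (ℓ=2): μ^(1)=3; μ^(2)=-4

((1, 1, 2); (0, 3, 0))


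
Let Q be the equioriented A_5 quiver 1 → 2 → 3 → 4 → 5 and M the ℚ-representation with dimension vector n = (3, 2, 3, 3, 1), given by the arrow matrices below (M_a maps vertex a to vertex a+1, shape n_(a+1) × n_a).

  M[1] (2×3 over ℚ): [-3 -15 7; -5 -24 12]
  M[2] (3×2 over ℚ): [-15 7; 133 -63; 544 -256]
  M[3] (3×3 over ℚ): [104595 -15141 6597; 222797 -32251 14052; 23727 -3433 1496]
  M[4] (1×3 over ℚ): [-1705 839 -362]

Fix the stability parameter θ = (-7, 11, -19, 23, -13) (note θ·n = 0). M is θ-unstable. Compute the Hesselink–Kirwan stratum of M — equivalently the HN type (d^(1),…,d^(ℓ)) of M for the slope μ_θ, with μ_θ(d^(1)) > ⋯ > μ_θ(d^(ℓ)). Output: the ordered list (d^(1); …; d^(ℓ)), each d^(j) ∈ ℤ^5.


Via rank(M_{q-1}∘⋯∘M_p): M ≅ I[1,1], I[1,3], I[1,5], I[3,4], I[4,4].
μ_θ-semistable layers: μ^(1)=23; μ^(2)=5; μ^(3)=-4; μ^(4)=-7; μ^(5)=-19

((0, 0, 0, 2, 0); (0, 0, 0, 1, 1); (0, 2, 2, 0, 0); (3, 0, 0, 0, 0); (0, 0, 1, 0, 0))


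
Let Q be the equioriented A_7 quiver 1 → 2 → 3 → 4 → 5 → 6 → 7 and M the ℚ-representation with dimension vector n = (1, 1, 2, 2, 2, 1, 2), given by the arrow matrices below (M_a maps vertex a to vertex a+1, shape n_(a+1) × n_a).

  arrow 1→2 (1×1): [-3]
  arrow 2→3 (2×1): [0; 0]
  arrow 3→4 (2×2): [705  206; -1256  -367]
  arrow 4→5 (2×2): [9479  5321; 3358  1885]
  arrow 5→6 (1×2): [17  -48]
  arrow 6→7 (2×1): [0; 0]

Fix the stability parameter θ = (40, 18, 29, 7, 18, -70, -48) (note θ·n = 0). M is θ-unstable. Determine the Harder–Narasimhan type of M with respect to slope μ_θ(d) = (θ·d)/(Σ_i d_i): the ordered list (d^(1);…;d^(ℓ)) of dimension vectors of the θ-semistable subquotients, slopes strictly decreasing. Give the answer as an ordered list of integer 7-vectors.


Interval decomposition of M: I[1,2], I[3,5], I[3,6], I[7,7]^2.
HN type (ℓ=4): μ^(1)=29; μ^(2)=18; μ^(3)=-4; μ^(4)=-48

((1, 1, 0, 0, 0, 0, 0); (0, 0, 1, 1, 1, 0, 0); (0, 0, 1, 1, 1, 1, 0); (0, 0, 0, 0, 0, 0, 2))


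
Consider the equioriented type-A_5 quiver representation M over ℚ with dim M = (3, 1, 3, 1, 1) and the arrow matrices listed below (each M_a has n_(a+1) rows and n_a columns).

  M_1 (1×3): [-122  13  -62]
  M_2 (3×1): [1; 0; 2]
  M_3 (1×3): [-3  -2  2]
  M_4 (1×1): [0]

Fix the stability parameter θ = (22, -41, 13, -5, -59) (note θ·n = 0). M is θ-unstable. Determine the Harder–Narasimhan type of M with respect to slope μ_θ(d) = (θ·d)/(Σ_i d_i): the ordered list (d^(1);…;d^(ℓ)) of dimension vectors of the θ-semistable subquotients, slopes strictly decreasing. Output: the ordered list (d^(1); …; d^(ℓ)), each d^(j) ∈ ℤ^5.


Barcode: M ≅ I[1,1]^2, I[1,4], I[3,3]^2, I[5,5]. HN layers by μ_θ (5 steps, strictly decreasing):
  μ^(1)=22; μ^(2)=13; μ^(3)=4; μ^(4)=-19/2; μ^(5)=-59

((2, 0, 0, 0, 0); (0, 0, 2, 0, 0); (0, 0, 1, 1, 0); (1, 1, 0, 0, 0); (0, 0, 0, 0, 1))


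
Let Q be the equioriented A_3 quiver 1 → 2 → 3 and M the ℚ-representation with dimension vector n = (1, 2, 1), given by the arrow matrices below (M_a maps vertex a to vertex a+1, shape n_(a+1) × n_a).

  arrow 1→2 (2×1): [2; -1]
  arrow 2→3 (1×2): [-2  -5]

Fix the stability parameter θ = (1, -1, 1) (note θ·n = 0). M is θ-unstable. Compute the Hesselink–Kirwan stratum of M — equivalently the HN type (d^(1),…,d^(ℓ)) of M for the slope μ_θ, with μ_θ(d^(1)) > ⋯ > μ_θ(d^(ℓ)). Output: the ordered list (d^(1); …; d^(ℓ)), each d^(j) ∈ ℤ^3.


Barcode: M ≅ I[1,3], I[2,2]. HN layers by μ_θ (3 steps, strictly decreasing):
  μ^(1)=1; μ^(2)=0; μ^(3)=-1

((0, 0, 1); (1, 1, 0); (0, 1, 0))


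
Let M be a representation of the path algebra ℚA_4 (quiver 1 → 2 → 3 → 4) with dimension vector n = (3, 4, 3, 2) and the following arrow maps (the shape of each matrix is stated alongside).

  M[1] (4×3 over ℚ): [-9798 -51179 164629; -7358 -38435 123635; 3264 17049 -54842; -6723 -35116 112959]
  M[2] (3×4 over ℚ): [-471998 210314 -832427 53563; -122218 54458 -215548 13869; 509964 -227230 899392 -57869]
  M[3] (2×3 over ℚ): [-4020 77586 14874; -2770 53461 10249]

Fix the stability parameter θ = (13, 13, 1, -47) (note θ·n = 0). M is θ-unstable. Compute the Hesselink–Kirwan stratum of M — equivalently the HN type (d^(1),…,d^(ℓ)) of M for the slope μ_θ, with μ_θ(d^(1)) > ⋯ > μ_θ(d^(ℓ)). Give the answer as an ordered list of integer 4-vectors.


Interval decomposition of M: I[1,3]^2, I[1,4], I[2,2], I[4,4].
HN type (ℓ=4): μ^(1)=13; μ^(2)=9; μ^(3)=-5; μ^(4)=-47

((0, 1, 0, 0); (2, 2, 2, 0); (1, 1, 1, 1); (0, 0, 0, 1))


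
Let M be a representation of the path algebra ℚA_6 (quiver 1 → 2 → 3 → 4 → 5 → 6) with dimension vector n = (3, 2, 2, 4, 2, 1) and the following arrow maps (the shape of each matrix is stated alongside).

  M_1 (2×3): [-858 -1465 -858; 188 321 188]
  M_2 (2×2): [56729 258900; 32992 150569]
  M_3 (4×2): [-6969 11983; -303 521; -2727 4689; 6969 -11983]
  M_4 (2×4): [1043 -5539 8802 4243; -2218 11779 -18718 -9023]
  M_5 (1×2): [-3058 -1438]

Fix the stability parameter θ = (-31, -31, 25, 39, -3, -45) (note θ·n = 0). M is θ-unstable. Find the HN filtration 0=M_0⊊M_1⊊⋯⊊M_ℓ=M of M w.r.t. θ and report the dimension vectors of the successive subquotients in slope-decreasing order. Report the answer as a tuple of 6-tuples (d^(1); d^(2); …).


Interval decomposition of M: I[1,1], I[1,3], I[1,6], I[4,4]^2, I[4,5].
HN type (ℓ=5): μ^(1)=39; μ^(2)=25; μ^(3)=18; μ^(4)=4; μ^(5)=-31

((0, 0, 0, 2, 0, 0); (0, 0, 1, 0, 0, 0); (0, 0, 0, 1, 1, 0); (0, 0, 1, 1, 1, 1); (3, 2, 0, 0, 0, 0))


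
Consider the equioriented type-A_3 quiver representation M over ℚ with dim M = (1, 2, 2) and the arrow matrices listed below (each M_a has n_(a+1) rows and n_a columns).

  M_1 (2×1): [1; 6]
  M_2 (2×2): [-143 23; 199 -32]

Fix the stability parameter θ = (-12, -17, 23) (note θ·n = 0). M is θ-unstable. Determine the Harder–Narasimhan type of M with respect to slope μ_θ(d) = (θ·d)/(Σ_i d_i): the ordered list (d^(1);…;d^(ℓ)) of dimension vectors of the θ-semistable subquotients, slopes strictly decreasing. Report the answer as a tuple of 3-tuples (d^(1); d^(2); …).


Interval decomposition of M: I[1,3], I[2,3].
HN type (ℓ=3): μ^(1)=23; μ^(2)=-29/2; μ^(3)=-17

((0, 0, 2); (1, 1, 0); (0, 1, 0))


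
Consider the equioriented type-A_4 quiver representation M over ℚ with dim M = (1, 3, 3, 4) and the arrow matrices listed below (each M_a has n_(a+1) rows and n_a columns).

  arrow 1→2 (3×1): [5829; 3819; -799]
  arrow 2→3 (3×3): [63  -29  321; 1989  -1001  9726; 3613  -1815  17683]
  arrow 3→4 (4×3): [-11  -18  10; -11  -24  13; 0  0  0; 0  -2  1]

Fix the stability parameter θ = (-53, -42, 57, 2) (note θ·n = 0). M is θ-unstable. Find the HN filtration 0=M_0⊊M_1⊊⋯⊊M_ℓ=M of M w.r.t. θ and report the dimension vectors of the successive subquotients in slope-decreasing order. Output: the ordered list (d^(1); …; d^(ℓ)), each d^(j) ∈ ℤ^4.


Barcode: M ≅ I[1,4], I[2,2], I[2,3], I[3,4], I[4,4]^2. HN layers by μ_θ (5 steps, strictly decreasing):
  μ^(1)=57; μ^(2)=59/2; μ^(3)=2; μ^(4)=-42; μ^(5)=-53

((0, 0, 1, 0); (0, 0, 2, 2); (0, 0, 0, 2); (0, 3, 0, 0); (1, 0, 0, 0))


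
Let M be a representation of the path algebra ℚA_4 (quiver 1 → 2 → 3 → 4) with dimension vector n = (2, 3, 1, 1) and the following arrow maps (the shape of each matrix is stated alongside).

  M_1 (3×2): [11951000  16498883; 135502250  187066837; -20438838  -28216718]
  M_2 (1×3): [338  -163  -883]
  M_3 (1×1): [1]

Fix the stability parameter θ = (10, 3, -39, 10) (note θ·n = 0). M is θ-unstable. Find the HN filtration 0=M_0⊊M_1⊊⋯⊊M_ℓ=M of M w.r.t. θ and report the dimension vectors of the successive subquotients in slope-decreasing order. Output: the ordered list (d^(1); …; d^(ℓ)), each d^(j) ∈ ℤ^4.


Barcode: M ≅ I[1,2], I[1,4], I[2,2]. HN layers by μ_θ (4 steps, strictly decreasing):
  μ^(1)=10; μ^(2)=13/2; μ^(3)=3; μ^(4)=-26/3

((0, 0, 0, 1); (1, 1, 0, 0); (0, 1, 0, 0); (1, 1, 1, 0))


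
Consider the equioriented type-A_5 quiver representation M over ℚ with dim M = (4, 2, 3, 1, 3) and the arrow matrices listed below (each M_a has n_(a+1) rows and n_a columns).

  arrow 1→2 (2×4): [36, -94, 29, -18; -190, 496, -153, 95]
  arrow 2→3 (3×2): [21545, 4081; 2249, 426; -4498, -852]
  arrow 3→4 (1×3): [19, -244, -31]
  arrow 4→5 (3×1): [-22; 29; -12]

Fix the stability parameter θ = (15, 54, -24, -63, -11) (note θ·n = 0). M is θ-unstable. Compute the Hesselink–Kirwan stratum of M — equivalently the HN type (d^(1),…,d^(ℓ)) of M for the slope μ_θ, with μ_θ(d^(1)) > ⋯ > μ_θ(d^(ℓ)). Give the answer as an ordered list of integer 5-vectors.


Interval decomposition of M: I[1,1]^2, I[1,3], I[1,5], I[3,3], I[5,5]^2.
HN type (ℓ=4): μ^(1)=15; μ^(2)=-29/5; μ^(3)=-11; μ^(4)=-24

((3, 1, 1, 0, 0); (1, 1, 1, 1, 1); (0, 0, 0, 0, 2); (0, 0, 1, 0, 0))


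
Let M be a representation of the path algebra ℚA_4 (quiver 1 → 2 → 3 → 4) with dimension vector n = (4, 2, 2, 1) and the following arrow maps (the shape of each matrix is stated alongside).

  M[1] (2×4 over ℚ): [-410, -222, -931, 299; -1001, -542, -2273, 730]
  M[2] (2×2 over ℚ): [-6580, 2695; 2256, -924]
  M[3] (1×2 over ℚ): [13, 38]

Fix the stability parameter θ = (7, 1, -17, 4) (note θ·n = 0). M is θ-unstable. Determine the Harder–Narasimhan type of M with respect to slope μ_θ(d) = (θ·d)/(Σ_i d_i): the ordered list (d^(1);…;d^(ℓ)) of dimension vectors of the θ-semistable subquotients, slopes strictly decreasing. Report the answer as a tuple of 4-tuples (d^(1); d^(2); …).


Barcode: M ≅ I[1,1]^2, I[1,2], I[1,4], I[3,3]. HN layers by μ_θ (4 steps, strictly decreasing):
  μ^(1)=7; μ^(2)=4; μ^(3)=-3; μ^(4)=-17

((2, 0, 0, 0); (1, 1, 0, 1); (1, 1, 1, 0); (0, 0, 1, 0))


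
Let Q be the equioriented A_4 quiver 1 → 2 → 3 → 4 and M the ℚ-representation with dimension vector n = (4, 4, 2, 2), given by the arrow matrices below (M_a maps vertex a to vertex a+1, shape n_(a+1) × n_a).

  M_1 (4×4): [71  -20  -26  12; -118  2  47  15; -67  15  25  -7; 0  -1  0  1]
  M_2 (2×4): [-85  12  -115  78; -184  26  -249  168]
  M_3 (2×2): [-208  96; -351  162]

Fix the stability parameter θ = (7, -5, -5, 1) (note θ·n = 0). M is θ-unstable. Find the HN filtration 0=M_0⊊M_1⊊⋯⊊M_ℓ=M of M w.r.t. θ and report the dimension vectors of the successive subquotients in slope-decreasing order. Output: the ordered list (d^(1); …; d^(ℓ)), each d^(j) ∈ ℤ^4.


Interval decomposition of M: I[1,2]^2, I[1,3], I[1,4], I[4,4].
HN type (ℓ=2): μ^(1)=1; μ^(2)=-1

((2, 2, 0, 2); (2, 2, 2, 0))


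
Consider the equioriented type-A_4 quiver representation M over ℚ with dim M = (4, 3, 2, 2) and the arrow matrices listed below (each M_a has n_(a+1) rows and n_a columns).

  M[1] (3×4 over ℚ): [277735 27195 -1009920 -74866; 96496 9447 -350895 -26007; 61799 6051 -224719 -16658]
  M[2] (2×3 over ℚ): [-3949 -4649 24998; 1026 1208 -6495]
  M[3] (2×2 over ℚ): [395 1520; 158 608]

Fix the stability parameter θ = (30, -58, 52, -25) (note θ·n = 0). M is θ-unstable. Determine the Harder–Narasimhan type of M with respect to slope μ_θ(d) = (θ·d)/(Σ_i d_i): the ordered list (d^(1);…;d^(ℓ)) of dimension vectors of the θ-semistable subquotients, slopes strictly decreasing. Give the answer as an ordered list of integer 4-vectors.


Via rank(M_{q-1}∘⋯∘M_p): M ≅ I[1,1], I[1,2], I[1,3], I[1,4], I[4,4].
μ_θ-semistable layers: μ^(1)=52; μ^(2)=30; μ^(3)=27/2; μ^(4)=-14; μ^(5)=-25

((0, 0, 1, 0); (1, 0, 0, 0); (0, 0, 1, 1); (3, 3, 0, 0); (0, 0, 0, 1))


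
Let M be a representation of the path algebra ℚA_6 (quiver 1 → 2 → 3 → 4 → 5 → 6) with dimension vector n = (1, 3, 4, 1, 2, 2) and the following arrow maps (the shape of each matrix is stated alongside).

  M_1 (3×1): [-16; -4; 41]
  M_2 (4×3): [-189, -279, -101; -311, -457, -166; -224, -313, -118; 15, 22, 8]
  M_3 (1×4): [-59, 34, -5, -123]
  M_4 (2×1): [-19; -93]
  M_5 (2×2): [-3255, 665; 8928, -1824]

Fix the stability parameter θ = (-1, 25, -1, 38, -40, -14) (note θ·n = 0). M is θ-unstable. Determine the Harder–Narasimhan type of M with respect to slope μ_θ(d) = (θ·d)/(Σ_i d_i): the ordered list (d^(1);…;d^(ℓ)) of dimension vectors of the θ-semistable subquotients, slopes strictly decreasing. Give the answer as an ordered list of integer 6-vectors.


Barcode: M ≅ I[1,5], I[2,3]^2, I[3,3], I[5,6], I[6,6]. HN layers by μ_θ (5 steps, strictly decreasing):
  μ^(1)=12; μ^(2)=11/2; μ^(3)=-1; μ^(4)=-14; μ^(5)=-40

((0, 2, 2, 0, 0, 0); (0, 1, 1, 1, 1, 0); (1, 0, 1, 0, 0, 0); (0, 0, 0, 0, 0, 2); (0, 0, 0, 0, 1, 0))


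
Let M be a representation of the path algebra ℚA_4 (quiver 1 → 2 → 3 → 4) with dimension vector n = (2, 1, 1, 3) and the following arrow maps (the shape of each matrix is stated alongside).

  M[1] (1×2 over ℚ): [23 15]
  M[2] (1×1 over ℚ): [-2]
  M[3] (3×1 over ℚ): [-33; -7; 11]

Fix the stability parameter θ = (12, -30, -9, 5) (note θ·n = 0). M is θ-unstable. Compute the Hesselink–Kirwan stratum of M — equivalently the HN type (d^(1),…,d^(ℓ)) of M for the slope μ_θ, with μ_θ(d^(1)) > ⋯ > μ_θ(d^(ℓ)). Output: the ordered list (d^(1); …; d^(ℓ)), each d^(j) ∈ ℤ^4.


Interval decomposition of M: I[1,1], I[1,4], I[4,4]^2.
HN type (ℓ=3): μ^(1)=12; μ^(2)=5; μ^(3)=-9

((1, 0, 0, 0); (0, 0, 0, 3); (1, 1, 1, 0))


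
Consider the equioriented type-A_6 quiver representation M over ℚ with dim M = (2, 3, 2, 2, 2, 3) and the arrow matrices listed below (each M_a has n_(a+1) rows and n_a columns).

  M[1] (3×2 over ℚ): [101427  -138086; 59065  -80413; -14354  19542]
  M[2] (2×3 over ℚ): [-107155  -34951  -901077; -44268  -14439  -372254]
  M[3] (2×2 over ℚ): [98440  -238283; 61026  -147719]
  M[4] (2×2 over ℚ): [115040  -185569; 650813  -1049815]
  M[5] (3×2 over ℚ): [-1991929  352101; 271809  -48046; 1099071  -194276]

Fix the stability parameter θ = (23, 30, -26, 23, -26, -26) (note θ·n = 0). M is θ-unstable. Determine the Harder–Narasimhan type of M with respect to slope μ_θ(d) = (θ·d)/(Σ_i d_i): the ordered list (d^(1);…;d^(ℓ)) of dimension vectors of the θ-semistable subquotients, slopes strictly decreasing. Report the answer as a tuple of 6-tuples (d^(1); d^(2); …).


Barcode: M ≅ I[1,6]^2, I[2,2], I[6,6]. HN layers by μ_θ (3 steps, strictly decreasing):
  μ^(1)=30; μ^(2)=-1/3; μ^(3)=-26

((0, 1, 0, 0, 0, 0); (2, 2, 2, 2, 2, 2); (0, 0, 0, 0, 0, 1))
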